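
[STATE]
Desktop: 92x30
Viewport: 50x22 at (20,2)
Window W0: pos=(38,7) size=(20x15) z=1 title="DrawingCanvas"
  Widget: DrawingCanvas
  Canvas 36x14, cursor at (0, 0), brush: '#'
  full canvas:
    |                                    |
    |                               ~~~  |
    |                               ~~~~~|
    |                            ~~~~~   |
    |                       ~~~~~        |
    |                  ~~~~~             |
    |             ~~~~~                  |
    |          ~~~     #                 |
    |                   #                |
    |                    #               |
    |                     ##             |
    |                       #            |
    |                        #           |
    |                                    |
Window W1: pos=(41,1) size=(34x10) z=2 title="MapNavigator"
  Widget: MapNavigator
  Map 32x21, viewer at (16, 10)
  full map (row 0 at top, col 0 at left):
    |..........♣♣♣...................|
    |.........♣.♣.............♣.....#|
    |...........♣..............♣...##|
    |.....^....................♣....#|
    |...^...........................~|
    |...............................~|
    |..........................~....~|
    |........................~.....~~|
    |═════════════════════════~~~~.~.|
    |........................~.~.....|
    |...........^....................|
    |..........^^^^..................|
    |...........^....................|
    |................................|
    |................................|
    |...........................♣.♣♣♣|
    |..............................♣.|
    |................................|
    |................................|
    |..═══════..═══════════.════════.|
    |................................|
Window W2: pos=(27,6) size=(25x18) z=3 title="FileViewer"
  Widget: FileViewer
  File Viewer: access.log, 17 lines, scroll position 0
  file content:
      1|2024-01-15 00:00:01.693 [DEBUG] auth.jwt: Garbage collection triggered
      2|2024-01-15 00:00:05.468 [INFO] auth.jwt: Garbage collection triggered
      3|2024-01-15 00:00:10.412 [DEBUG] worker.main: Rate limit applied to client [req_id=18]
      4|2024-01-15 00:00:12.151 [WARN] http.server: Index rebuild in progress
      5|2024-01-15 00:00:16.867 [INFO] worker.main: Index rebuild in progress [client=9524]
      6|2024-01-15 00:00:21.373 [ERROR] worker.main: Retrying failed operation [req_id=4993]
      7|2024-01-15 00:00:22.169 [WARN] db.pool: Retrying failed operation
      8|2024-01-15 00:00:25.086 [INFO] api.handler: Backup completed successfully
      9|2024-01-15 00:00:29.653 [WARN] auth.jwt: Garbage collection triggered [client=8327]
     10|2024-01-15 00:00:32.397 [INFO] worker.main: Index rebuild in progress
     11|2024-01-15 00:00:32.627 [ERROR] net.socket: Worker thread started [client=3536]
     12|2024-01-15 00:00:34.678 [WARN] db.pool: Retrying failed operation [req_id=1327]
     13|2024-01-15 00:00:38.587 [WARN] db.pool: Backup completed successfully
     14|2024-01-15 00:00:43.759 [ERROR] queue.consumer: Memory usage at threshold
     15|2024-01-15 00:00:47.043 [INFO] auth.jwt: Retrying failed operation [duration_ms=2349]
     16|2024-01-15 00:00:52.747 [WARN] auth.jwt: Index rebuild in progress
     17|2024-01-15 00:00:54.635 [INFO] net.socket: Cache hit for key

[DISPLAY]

                     ┃ MapNavigator               
                     ┠────────────────────────────
                     ┃........................~...
                     ┃═════════════════════════~~~
       ┏━━━━━━━━━━━━━━━━━━━━━━━┓..............~.~.
       ┃ FileViewer            ┃.^....@...........
       ┠───────────────────────┨^^^^..............
       ┃2024-01-15 00:00:01.69▲┃.^................
       ┃2024-01-15 00:00:05.46█┃━━━━━━━━━━━━━━━━━━
       ┃2024-01-15 00:00:10.41░┃     ┃            
       ┃2024-01-15 00:00:12.15░┃     ┃            
       ┃2024-01-15 00:00:16.86░┃     ┃            
       ┃2024-01-15 00:00:21.37░┃     ┃            
       ┃2024-01-15 00:00:22.16░┃     ┃            
       ┃2024-01-15 00:00:25.08░┃~~~~~┃            
       ┃2024-01-15 00:00:29.65░┃     ┃            
       ┃2024-01-15 00:00:32.39░┃     ┃            
       ┃2024-01-15 00:00:32.62░┃     ┃            
       ┃2024-01-15 00:00:34.67░┃     ┃            
       ┃2024-01-15 00:00:38.58░┃━━━━━┛            
       ┃2024-01-15 00:00:43.75▼┃                  
       ┗━━━━━━━━━━━━━━━━━━━━━━━┛                  


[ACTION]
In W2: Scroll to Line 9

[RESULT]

                     ┃ MapNavigator               
                     ┠────────────────────────────
                     ┃........................~...
                     ┃═════════════════════════~~~
       ┏━━━━━━━━━━━━━━━━━━━━━━━┓..............~.~.
       ┃ FileViewer            ┃.^....@...........
       ┠───────────────────────┨^^^^..............
       ┃2024-01-15 00:00:12.15▲┃.^................
       ┃2024-01-15 00:00:16.86░┃━━━━━━━━━━━━━━━━━━
       ┃2024-01-15 00:00:21.37░┃     ┃            
       ┃2024-01-15 00:00:22.16░┃     ┃            
       ┃2024-01-15 00:00:25.08░┃     ┃            
       ┃2024-01-15 00:00:29.65░┃     ┃            
       ┃2024-01-15 00:00:32.39░┃     ┃            
       ┃2024-01-15 00:00:32.62░┃~~~~~┃            
       ┃2024-01-15 00:00:34.67░┃     ┃            
       ┃2024-01-15 00:00:38.58░┃     ┃            
       ┃2024-01-15 00:00:43.75░┃     ┃            
       ┃2024-01-15 00:00:47.04░┃     ┃            
       ┃2024-01-15 00:00:52.74█┃━━━━━┛            
       ┃2024-01-15 00:00:54.63▼┃                  
       ┗━━━━━━━━━━━━━━━━━━━━━━━┛                  


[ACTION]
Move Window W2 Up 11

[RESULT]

       ┠───────────────────────┨tor               
       ┃2024-01-15 00:00:12.15▲┃──────────────────
       ┃2024-01-15 00:00:16.86░┃..............~...
       ┃2024-01-15 00:00:21.37░┃═══════════════~~~
       ┃2024-01-15 00:00:22.16░┃..............~.~.
       ┃2024-01-15 00:00:25.08░┃.^....@...........
       ┃2024-01-15 00:00:29.65░┃^^^^..............
       ┃2024-01-15 00:00:32.39░┃.^................
       ┃2024-01-15 00:00:32.62░┃━━━━━━━━━━━━━━━━━━
       ┃2024-01-15 00:00:34.67░┃     ┃            
       ┃2024-01-15 00:00:38.58░┃     ┃            
       ┃2024-01-15 00:00:43.75░┃     ┃            
       ┃2024-01-15 00:00:47.04░┃     ┃            
       ┃2024-01-15 00:00:52.74█┃     ┃            
       ┃2024-01-15 00:00:54.63▼┃~~~~~┃            
       ┗━━━━━━━━━━━━━━━━━━━━━━━┛     ┃            
                  ┃                  ┃            
                  ┃                  ┃            
                  ┃                  ┃            
                  ┗━━━━━━━━━━━━━━━━━━┛            
                                                  
                                                  


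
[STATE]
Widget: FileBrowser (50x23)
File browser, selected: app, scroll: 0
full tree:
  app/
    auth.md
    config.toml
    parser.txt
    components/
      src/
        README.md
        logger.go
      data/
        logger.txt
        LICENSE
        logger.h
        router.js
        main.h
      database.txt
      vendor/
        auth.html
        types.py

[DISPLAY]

> [-] app/                                        
    auth.md                                       
    config.toml                                   
    parser.txt                                    
    [+] components/                               
                                                  
                                                  
                                                  
                                                  
                                                  
                                                  
                                                  
                                                  
                                                  
                                                  
                                                  
                                                  
                                                  
                                                  
                                                  
                                                  
                                                  
                                                  


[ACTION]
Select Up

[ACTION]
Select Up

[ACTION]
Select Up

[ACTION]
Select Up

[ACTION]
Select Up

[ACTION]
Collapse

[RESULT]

> [+] app/                                        
                                                  
                                                  
                                                  
                                                  
                                                  
                                                  
                                                  
                                                  
                                                  
                                                  
                                                  
                                                  
                                                  
                                                  
                                                  
                                                  
                                                  
                                                  
                                                  
                                                  
                                                  
                                                  


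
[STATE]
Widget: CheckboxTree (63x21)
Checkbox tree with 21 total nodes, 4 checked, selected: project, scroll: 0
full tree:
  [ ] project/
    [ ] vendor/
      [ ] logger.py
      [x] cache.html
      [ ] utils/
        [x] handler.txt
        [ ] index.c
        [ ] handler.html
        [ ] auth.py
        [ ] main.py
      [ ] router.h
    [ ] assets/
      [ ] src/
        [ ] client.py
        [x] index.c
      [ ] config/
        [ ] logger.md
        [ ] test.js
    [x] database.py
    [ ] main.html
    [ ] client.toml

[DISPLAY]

>[-] project/                                                  
   [-] vendor/                                                 
     [ ] logger.py                                             
     [x] cache.html                                            
     [-] utils/                                                
       [x] handler.txt                                         
       [ ] index.c                                             
       [ ] handler.html                                        
       [ ] auth.py                                             
       [ ] main.py                                             
     [ ] router.h                                              
   [-] assets/                                                 
     [-] src/                                                  
       [ ] client.py                                           
       [x] index.c                                             
     [ ] config/                                               
       [ ] logger.md                                           
       [ ] test.js                                             
   [x] database.py                                             
   [ ] main.html                                               
   [ ] client.toml                                             


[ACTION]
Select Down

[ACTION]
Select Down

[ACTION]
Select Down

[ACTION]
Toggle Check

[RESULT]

 [-] project/                                                  
   [-] vendor/                                                 
     [ ] logger.py                                             
>    [ ] cache.html                                            
     [-] utils/                                                
       [x] handler.txt                                         
       [ ] index.c                                             
       [ ] handler.html                                        
       [ ] auth.py                                             
       [ ] main.py                                             
     [ ] router.h                                              
   [-] assets/                                                 
     [-] src/                                                  
       [ ] client.py                                           
       [x] index.c                                             
     [ ] config/                                               
       [ ] logger.md                                           
       [ ] test.js                                             
   [x] database.py                                             
   [ ] main.html                                               
   [ ] client.toml                                             


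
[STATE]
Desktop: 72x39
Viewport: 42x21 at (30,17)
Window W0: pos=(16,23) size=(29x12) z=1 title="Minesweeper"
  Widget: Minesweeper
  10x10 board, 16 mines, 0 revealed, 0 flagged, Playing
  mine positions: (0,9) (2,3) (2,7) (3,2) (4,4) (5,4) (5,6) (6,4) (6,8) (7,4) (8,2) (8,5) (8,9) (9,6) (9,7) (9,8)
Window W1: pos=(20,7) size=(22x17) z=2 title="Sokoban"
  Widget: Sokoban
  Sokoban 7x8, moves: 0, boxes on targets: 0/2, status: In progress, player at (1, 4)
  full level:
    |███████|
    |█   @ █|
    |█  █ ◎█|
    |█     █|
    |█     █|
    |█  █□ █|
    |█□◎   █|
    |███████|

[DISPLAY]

           ┃                              
 0/2       ┃                              
           ┃                              
           ┃                              
           ┃                              
           ┃                              
━━━━━━━━━━━┛━━┓                           
              ┃                           
──────────────┨                           
              ┃                           
              ┃                           
              ┃                           
              ┃                           
              ┃                           
              ┃                           
              ┃                           
              ┃                           
━━━━━━━━━━━━━━┛                           
                                          
                                          
                                          


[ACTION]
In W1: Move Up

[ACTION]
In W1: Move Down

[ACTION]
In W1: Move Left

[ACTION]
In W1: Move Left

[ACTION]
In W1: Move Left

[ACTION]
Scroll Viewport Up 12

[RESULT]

                                          
                                          
━━━━━━━━━━━┓                              
           ┃                              
───────────┨                              
           ┃                              
           ┃                              
           ┃                              
           ┃                              
           ┃                              
           ┃                              
           ┃                              
           ┃                              
 0/2       ┃                              
           ┃                              
           ┃                              
           ┃                              
           ┃                              
━━━━━━━━━━━┛━━┓                           
              ┃                           
──────────────┨                           


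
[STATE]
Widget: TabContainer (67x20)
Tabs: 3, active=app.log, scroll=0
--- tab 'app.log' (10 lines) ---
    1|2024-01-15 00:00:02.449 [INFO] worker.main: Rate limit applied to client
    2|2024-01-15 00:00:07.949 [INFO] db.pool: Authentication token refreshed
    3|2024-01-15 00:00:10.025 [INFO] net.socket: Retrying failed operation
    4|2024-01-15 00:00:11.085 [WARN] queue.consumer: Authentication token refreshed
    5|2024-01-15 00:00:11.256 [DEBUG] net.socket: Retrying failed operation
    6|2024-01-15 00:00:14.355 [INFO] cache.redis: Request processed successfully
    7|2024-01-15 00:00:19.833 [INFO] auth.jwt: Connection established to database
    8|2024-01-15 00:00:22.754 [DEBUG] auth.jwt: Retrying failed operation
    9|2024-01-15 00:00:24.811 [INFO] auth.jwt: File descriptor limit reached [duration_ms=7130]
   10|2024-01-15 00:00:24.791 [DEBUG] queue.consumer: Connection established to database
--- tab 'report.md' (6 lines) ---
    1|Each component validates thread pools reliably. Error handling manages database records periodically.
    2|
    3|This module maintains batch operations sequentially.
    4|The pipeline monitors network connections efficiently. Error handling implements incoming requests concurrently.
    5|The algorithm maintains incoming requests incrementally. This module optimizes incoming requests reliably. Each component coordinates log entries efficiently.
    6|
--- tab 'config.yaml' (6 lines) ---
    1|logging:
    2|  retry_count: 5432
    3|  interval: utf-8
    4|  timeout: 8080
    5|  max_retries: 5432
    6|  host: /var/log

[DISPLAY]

[app.log]│ report.md │ config.yaml                                 
───────────────────────────────────────────────────────────────────
2024-01-15 00:00:02.449 [INFO] worker.main: Rate limit applied to c
2024-01-15 00:00:07.949 [INFO] db.pool: Authentication token refres
2024-01-15 00:00:10.025 [INFO] net.socket: Retrying failed operatio
2024-01-15 00:00:11.085 [WARN] queue.consumer: Authentication token
2024-01-15 00:00:11.256 [DEBUG] net.socket: Retrying failed operati
2024-01-15 00:00:14.355 [INFO] cache.redis: Request processed succe
2024-01-15 00:00:19.833 [INFO] auth.jwt: Connection established to 
2024-01-15 00:00:22.754 [DEBUG] auth.jwt: Retrying failed operation
2024-01-15 00:00:24.811 [INFO] auth.jwt: File descriptor limit reac
2024-01-15 00:00:24.791 [DEBUG] queue.consumer: Connection establis
                                                                   
                                                                   
                                                                   
                                                                   
                                                                   
                                                                   
                                                                   
                                                                   


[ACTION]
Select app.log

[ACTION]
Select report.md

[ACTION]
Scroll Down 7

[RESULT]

 app.log │[report.md]│ config.yaml                                 
───────────────────────────────────────────────────────────────────
                                                                   
                                                                   
                                                                   
                                                                   
                                                                   
                                                                   
                                                                   
                                                                   
                                                                   
                                                                   
                                                                   
                                                                   
                                                                   
                                                                   
                                                                   
                                                                   
                                                                   
                                                                   


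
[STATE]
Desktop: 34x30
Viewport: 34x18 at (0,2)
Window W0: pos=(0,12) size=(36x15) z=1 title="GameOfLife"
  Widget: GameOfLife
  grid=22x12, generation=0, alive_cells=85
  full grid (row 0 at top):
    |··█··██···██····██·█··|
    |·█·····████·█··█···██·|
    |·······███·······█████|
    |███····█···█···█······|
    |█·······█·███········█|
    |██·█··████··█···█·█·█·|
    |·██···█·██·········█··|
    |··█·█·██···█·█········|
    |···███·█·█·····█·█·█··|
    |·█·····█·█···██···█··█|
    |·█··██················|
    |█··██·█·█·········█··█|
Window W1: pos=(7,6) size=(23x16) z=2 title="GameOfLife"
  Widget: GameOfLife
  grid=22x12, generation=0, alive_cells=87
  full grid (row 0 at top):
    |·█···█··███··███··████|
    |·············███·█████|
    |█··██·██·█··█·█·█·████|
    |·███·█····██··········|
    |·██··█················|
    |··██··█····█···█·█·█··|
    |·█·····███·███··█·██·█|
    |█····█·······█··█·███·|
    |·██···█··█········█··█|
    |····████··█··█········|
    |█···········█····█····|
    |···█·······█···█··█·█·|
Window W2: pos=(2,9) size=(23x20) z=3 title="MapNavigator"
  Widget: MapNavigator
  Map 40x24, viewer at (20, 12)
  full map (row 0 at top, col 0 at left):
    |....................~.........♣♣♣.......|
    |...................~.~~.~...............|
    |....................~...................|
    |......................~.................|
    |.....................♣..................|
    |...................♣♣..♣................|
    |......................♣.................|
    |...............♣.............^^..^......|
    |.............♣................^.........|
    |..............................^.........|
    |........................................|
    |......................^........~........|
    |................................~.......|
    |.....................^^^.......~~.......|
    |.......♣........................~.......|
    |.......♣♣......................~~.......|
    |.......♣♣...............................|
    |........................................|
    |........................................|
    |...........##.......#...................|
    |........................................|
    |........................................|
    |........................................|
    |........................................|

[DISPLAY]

                                  
                                  
                                  
                                  
       ┏━━━━━━━━━━━━━━━━━━━━━┓    
       ┃ GameOfLife          ┃    
       ┠─────────────────────┨    
  ┏━━━━━━━━━━━━━━━━━━━━━┓    ┃    
  ┃ MapNavigator        ┃·███┃    
  ┠─────────────────────┨████┃    
┏━┃...........♣.........┃·███┃━━━━
┃ ┃.........♣♣..♣.......┃····┃    
┠─┃............♣........┃····┃────
┃G┃.....♣.............^^┃█·█·┃    
┃·┃...♣................^┃·██·┃    
┃·┃....................^┃·███┃    
┃█┃.....................┃·█··┃    
┃█┃............^........┃····┃    


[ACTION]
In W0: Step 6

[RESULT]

                                  
                                  
                                  
                                  
       ┏━━━━━━━━━━━━━━━━━━━━━┓    
       ┃ GameOfLife          ┃    
       ┠─────────────────────┨    
  ┏━━━━━━━━━━━━━━━━━━━━━┓    ┃    
  ┃ MapNavigator        ┃·███┃    
  ┠─────────────────────┨████┃    
┏━┃...........♣.........┃·███┃━━━━
┃ ┃.........♣♣..♣.......┃····┃    
┠─┃............♣........┃····┃────
┃G┃.....♣.............^^┃█·█·┃    
┃·┃...♣................^┃·██·┃    
┃·┃....................^┃·███┃    
┃·┃.....................┃·█··┃    
┃·┃............^........┃····┃    


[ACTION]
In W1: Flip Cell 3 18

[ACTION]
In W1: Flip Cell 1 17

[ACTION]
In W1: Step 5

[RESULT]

                                  
                                  
                                  
                                  
       ┏━━━━━━━━━━━━━━━━━━━━━┓    
       ┃ GameOfLife          ┃    
       ┠─────────────────────┨    
  ┏━━━━━━━━━━━━━━━━━━━━━┓    ┃    
  ┃ MapNavigator        ┃····┃    
  ┠─────────────────────┨····┃    
┏━┃...........♣.........┃····┃━━━━
┃ ┃.........♣♣..♣.......┃█·█·┃    
┠─┃............♣........┃██·█┃────
┃G┃.....♣.............^^┃···█┃    
┃·┃...♣................^┃··██┃    
┃·┃....................^┃····┃    
┃·┃.....................┃····┃    
┃·┃............^........┃····┃    


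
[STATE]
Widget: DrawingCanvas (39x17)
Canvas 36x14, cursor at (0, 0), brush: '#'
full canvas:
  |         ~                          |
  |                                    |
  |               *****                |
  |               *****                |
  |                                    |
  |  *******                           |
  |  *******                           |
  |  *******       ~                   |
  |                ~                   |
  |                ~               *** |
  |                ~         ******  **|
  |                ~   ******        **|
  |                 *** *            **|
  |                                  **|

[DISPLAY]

+        ~                             
                                       
               *****                   
               *****                   
                                       
  *******                              
  *******                              
  *******       ~                      
                ~                      
                ~               ***    
                ~         ******  **   
                ~   ******        **   
                 *** *            **   
                                  **   
                                       
                                       
                                       


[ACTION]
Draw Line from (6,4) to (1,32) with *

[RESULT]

+        ~                             
                              ***      
               *****    ******         
               *********               
             ******                    
  ***********                          
  *******                              
  *******       ~                      
                ~                      
                ~               ***    
                ~         ******  **   
                ~   ******        **   
                 *** *            **   
                                  **   
                                       
                                       
                                       


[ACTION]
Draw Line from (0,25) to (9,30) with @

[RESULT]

+        ~               @             
                          @   ***      
               *****    **@***         
               *********   @           
             ******        @           
  ***********               @          
  *******                   @          
  *******       ~            @         
                ~            @         
                ~             @ ***    
                ~         ******  **   
                ~   ******        **   
                 *** *            **   
                                  **   
                                       
                                       
                                       


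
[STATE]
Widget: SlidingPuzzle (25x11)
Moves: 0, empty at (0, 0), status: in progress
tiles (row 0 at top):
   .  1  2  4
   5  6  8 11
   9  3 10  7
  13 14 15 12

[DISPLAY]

┌────┬────┬────┬────┐    
│    │  1 │  2 │  4 │    
├────┼────┼────┼────┤    
│  5 │  6 │  8 │ 11 │    
├────┼────┼────┼────┤    
│  9 │  3 │ 10 │  7 │    
├────┼────┼────┼────┤    
│ 13 │ 14 │ 15 │ 12 │    
└────┴────┴────┴────┘    
Moves: 0                 
                         


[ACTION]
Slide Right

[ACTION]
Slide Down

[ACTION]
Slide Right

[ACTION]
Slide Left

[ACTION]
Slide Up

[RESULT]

┌────┬────┬────┬────┐    
│  1 │  6 │  2 │  4 │    
├────┼────┼────┼────┤    
│  5 │    │  8 │ 11 │    
├────┼────┼────┼────┤    
│  9 │  3 │ 10 │  7 │    
├────┼────┼────┼────┤    
│ 13 │ 14 │ 15 │ 12 │    
└────┴────┴────┴────┘    
Moves: 2                 
                         


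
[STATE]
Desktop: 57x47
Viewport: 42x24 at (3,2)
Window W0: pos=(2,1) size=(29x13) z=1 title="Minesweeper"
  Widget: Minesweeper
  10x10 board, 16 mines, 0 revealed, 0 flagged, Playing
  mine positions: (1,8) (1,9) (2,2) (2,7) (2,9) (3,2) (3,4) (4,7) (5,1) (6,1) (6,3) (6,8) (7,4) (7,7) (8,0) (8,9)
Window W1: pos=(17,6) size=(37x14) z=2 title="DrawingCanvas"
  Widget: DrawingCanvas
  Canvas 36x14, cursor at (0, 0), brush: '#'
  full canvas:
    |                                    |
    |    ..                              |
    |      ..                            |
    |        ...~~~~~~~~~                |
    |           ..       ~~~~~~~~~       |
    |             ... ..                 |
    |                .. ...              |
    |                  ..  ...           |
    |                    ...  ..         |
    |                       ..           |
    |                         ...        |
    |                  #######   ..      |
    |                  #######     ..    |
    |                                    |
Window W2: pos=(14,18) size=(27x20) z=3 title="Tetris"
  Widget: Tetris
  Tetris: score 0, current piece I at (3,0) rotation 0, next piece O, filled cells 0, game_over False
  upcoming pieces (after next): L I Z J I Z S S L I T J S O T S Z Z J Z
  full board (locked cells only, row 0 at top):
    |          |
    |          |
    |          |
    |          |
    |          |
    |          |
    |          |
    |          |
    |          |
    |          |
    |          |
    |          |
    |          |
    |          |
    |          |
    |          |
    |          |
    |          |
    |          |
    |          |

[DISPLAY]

 Minesweeper               ┃              
───────────────────────────┨              
■■■■■■■■■■                 ┃              
■■■■■■■■■■                 ┃              
■■■■■■■■■■    ┏━━━━━━━━━━━━━━━━━━━━━━━━━━━
■■■■■■■■■■    ┃ DrawingCanvas             
■■■■■■■■■■    ┠───────────────────────────
■■■■■■■■■■    ┃+                          
■■■■■■■■■■    ┃    ..                     
■■■■■■■■■■    ┃      ..                   
■■■■■■■■■■    ┃        ...~~~~~~~~~       
━━━━━━━━━━━━━━┃           ..       ~~~~~~~
              ┃             ... ..        
              ┃                .. ...     
              ┃                  ..  ...  
              ┃                    ...  ..
           ┏━━━━━━━━━━━━━━━━━━━━━━━━━┓..  
           ┃ Tetris                  ┃━━━━
           ┠─────────────────────────┨    
           ┃          │Next:         ┃    
           ┃          │▓▓            ┃    
           ┃          │▓▓            ┃    
           ┃          │              ┃    
           ┃          │              ┃    


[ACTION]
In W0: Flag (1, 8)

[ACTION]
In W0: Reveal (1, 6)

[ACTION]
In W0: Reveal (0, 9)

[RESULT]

 Minesweeper               ┃              
───────────────────────────┨              
■■■■■■■■■2                 ┃              
■■■■■■1■⚑■                 ┃              
■■■■■■■■■■    ┏━━━━━━━━━━━━━━━━━━━━━━━━━━━
■■■■■■■■■■    ┃ DrawingCanvas             
■■■■■■■■■■    ┠───────────────────────────
■■■■■■■■■■    ┃+                          
■■■■■■■■■■    ┃    ..                     
■■■■■■■■■■    ┃      ..                   
■■■■■■■■■■    ┃        ...~~~~~~~~~       
━━━━━━━━━━━━━━┃           ..       ~~~~~~~
              ┃             ... ..        
              ┃                .. ...     
              ┃                  ..  ...  
              ┃                    ...  ..
           ┏━━━━━━━━━━━━━━━━━━━━━━━━━┓..  
           ┃ Tetris                  ┃━━━━
           ┠─────────────────────────┨    
           ┃          │Next:         ┃    
           ┃          │▓▓            ┃    
           ┃          │▓▓            ┃    
           ┃          │              ┃    
           ┃          │              ┃    


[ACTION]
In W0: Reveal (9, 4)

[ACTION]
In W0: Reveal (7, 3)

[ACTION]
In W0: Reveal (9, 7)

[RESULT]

 Minesweeper               ┃              
───────────────────────────┨              
■■■■■■■■■2                 ┃              
■■■■■■1■⚑■                 ┃              
■■■■■■■■■■    ┏━━━━━━━━━━━━━━━━━━━━━━━━━━━
■■■■■■■■■■    ┃ DrawingCanvas             
■■■■■■■■■■    ┠───────────────────────────
■■■■■■■■■■    ┃+                          
■■■■■■■■■■    ┃    ..                     
■222■■■■■■    ┃      ..                   
■1 111112■    ┃        ...~~~~~~~~~       
━━━━━━━━━━━━━━┃           ..       ~~~~~~~
              ┃             ... ..        
              ┃                .. ...     
              ┃                  ..  ...  
              ┃                    ...  ..
           ┏━━━━━━━━━━━━━━━━━━━━━━━━━┓..  
           ┃ Tetris                  ┃━━━━
           ┠─────────────────────────┨    
           ┃          │Next:         ┃    
           ┃          │▓▓            ┃    
           ┃          │▓▓            ┃    
           ┃          │              ┃    
           ┃          │              ┃    


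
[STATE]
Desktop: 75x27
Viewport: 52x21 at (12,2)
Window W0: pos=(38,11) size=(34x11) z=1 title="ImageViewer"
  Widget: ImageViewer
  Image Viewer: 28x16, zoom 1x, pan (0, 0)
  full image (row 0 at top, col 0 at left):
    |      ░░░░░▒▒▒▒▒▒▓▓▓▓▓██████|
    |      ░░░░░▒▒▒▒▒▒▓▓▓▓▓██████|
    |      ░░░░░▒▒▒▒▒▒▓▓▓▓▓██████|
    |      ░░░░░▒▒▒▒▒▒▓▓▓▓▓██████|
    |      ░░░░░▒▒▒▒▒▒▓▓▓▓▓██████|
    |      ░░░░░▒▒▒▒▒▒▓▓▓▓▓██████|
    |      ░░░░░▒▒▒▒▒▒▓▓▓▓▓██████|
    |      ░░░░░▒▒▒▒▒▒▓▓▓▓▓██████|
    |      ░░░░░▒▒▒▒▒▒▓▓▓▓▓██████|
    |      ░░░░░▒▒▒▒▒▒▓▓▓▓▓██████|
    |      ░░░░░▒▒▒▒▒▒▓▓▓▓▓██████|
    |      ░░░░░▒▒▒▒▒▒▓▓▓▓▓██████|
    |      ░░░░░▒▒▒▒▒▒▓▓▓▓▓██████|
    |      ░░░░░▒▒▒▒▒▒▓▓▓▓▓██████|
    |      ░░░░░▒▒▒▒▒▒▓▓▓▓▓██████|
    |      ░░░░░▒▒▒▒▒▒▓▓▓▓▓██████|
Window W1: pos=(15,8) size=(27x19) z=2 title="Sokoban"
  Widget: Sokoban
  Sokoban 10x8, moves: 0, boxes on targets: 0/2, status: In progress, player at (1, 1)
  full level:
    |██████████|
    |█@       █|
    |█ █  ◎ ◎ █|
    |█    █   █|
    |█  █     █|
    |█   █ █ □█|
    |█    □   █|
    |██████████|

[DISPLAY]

                                                    
                                                    
                                                    
                                                    
                                                    
                                                    
   ┏━━━━━━━━━━━━━━━━━━━━━━━━━┓                      
   ┃ Sokoban                 ┃                      
   ┠─────────────────────────┨                      
   ┃██████████               ┃━━━━━━━━━━━━━━━━━━━━━━
   ┃█@       █               ┃ageViewer             
   ┃█ █  ◎ ◎ █               ┃──────────────────────
   ┃█    █   █               ┃   ░░░░░▒▒▒▒▒▒▓▓▓▓▓███
   ┃█  █     █               ┃   ░░░░░▒▒▒▒▒▒▓▓▓▓▓███
   ┃█   █ █ □█               ┃   ░░░░░▒▒▒▒▒▒▓▓▓▓▓███
   ┃█    □   █               ┃   ░░░░░▒▒▒▒▒▒▓▓▓▓▓███
   ┃██████████               ┃   ░░░░░▒▒▒▒▒▒▓▓▓▓▓███
   ┃Moves: 0  0/2            ┃   ░░░░░▒▒▒▒▒▒▓▓▓▓▓███
   ┃                         ┃   ░░░░░▒▒▒▒▒▒▓▓▓▓▓███
   ┃                         ┃━━━━━━━━━━━━━━━━━━━━━━
   ┃                         ┃                      


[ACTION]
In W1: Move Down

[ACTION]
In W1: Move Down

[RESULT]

                                                    
                                                    
                                                    
                                                    
                                                    
                                                    
   ┏━━━━━━━━━━━━━━━━━━━━━━━━━┓                      
   ┃ Sokoban                 ┃                      
   ┠─────────────────────────┨                      
   ┃██████████               ┃━━━━━━━━━━━━━━━━━━━━━━
   ┃█        █               ┃ageViewer             
   ┃█ █  ◎ ◎ █               ┃──────────────────────
   ┃█@   █   █               ┃   ░░░░░▒▒▒▒▒▒▓▓▓▓▓███
   ┃█  █     █               ┃   ░░░░░▒▒▒▒▒▒▓▓▓▓▓███
   ┃█   █ █ □█               ┃   ░░░░░▒▒▒▒▒▒▓▓▓▓▓███
   ┃█    □   █               ┃   ░░░░░▒▒▒▒▒▒▓▓▓▓▓███
   ┃██████████               ┃   ░░░░░▒▒▒▒▒▒▓▓▓▓▓███
   ┃Moves: 2  0/2            ┃   ░░░░░▒▒▒▒▒▒▓▓▓▓▓███
   ┃                         ┃   ░░░░░▒▒▒▒▒▒▓▓▓▓▓███
   ┃                         ┃━━━━━━━━━━━━━━━━━━━━━━
   ┃                         ┃                      


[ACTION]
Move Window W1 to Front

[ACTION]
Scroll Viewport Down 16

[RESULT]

                                                    
                                                    
   ┏━━━━━━━━━━━━━━━━━━━━━━━━━┓                      
   ┃ Sokoban                 ┃                      
   ┠─────────────────────────┨                      
   ┃██████████               ┃━━━━━━━━━━━━━━━━━━━━━━
   ┃█        █               ┃ageViewer             
   ┃█ █  ◎ ◎ █               ┃──────────────────────
   ┃█@   █   █               ┃   ░░░░░▒▒▒▒▒▒▓▓▓▓▓███
   ┃█  █     █               ┃   ░░░░░▒▒▒▒▒▒▓▓▓▓▓███
   ┃█   █ █ □█               ┃   ░░░░░▒▒▒▒▒▒▓▓▓▓▓███
   ┃█    □   █               ┃   ░░░░░▒▒▒▒▒▒▓▓▓▓▓███
   ┃██████████               ┃   ░░░░░▒▒▒▒▒▒▓▓▓▓▓███
   ┃Moves: 2  0/2            ┃   ░░░░░▒▒▒▒▒▒▓▓▓▓▓███
   ┃                         ┃   ░░░░░▒▒▒▒▒▒▓▓▓▓▓███
   ┃                         ┃━━━━━━━━━━━━━━━━━━━━━━
   ┃                         ┃                      
   ┃                         ┃                      
   ┃                         ┃                      
   ┃                         ┃                      
   ┗━━━━━━━━━━━━━━━━━━━━━━━━━┛                      


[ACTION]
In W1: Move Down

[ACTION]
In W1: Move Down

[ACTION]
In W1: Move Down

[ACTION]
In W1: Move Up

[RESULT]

                                                    
                                                    
   ┏━━━━━━━━━━━━━━━━━━━━━━━━━┓                      
   ┃ Sokoban                 ┃                      
   ┠─────────────────────────┨                      
   ┃██████████               ┃━━━━━━━━━━━━━━━━━━━━━━
   ┃█        █               ┃ageViewer             
   ┃█ █  ◎ ◎ █               ┃──────────────────────
   ┃█    █   █               ┃   ░░░░░▒▒▒▒▒▒▓▓▓▓▓███
   ┃█  █     █               ┃   ░░░░░▒▒▒▒▒▒▓▓▓▓▓███
   ┃█@  █ █ □█               ┃   ░░░░░▒▒▒▒▒▒▓▓▓▓▓███
   ┃█    □   █               ┃   ░░░░░▒▒▒▒▒▒▓▓▓▓▓███
   ┃██████████               ┃   ░░░░░▒▒▒▒▒▒▓▓▓▓▓███
   ┃Moves: 6  0/2            ┃   ░░░░░▒▒▒▒▒▒▓▓▓▓▓███
   ┃                         ┃   ░░░░░▒▒▒▒▒▒▓▓▓▓▓███
   ┃                         ┃━━━━━━━━━━━━━━━━━━━━━━
   ┃                         ┃                      
   ┃                         ┃                      
   ┃                         ┃                      
   ┃                         ┃                      
   ┗━━━━━━━━━━━━━━━━━━━━━━━━━┛                      
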